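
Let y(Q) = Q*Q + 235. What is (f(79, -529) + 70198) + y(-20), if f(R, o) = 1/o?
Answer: 37470656/529 ≈ 70833.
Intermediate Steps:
y(Q) = 235 + Q² (y(Q) = Q² + 235 = 235 + Q²)
(f(79, -529) + 70198) + y(-20) = (1/(-529) + 70198) + (235 + (-20)²) = (-1/529 + 70198) + (235 + 400) = 37134741/529 + 635 = 37470656/529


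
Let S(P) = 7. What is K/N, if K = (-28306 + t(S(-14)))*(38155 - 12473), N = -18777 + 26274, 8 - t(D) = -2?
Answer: -80744208/833 ≈ -96932.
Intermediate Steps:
t(D) = 10 (t(D) = 8 - 1*(-2) = 8 + 2 = 10)
N = 7497
K = -726697872 (K = (-28306 + 10)*(38155 - 12473) = -28296*25682 = -726697872)
K/N = -726697872/7497 = -726697872*1/7497 = -80744208/833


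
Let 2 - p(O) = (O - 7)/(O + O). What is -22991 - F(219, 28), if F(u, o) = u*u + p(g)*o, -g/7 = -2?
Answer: -71001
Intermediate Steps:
g = 14 (g = -7*(-2) = 14)
p(O) = 2 - (-7 + O)/(2*O) (p(O) = 2 - (O - 7)/(O + O) = 2 - (-7 + O)/(2*O))
F(u, o) = u**2 + 7*o/4 (F(u, o) = u*u + ((1/2)*(7 + 3*14)/14)*o = u**2 + ((1/2)*(1/14)*(7 + 42))*o = u**2 + ((1/2)*(1/14)*49)*o = u**2 + 7*o/4)
-22991 - F(219, 28) = -22991 - (219**2 + (7/4)*28) = -22991 - (47961 + 49) = -22991 - 1*48010 = -22991 - 48010 = -71001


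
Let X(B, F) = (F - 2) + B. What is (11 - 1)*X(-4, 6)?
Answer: 0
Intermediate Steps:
X(B, F) = -2 + B + F (X(B, F) = (-2 + F) + B = -2 + B + F)
(11 - 1)*X(-4, 6) = (11 - 1)*(-2 - 4 + 6) = 10*0 = 0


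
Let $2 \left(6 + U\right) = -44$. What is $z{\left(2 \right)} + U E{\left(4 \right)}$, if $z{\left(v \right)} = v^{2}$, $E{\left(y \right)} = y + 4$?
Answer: $-220$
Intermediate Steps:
$E{\left(y \right)} = 4 + y$
$U = -28$ ($U = -6 + \frac{1}{2} \left(-44\right) = -6 - 22 = -28$)
$z{\left(2 \right)} + U E{\left(4 \right)} = 2^{2} - 28 \left(4 + 4\right) = 4 - 224 = -220$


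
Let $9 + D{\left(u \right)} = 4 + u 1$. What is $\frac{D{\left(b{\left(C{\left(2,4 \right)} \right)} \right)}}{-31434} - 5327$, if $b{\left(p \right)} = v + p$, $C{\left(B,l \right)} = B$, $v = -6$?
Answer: $- \frac{55816303}{10478} \approx -5327.0$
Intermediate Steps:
$b{\left(p \right)} = -6 + p$
$D{\left(u \right)} = -5 + u$ ($D{\left(u \right)} = -9 + \left(4 + u 1\right) = -9 + \left(4 + u\right) = -5 + u$)
$\frac{D{\left(b{\left(C{\left(2,4 \right)} \right)} \right)}}{-31434} - 5327 = \frac{-5 + \left(-6 + 2\right)}{-31434} - 5327 = \left(-5 - 4\right) \left(- \frac{1}{31434}\right) - 5327 = \left(-9\right) \left(- \frac{1}{31434}\right) - 5327 = \frac{3}{10478} - 5327 = - \frac{55816303}{10478}$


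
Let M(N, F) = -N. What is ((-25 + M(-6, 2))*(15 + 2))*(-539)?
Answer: 174097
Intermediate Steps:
((-25 + M(-6, 2))*(15 + 2))*(-539) = ((-25 - 1*(-6))*(15 + 2))*(-539) = ((-25 + 6)*17)*(-539) = -19*17*(-539) = -323*(-539) = 174097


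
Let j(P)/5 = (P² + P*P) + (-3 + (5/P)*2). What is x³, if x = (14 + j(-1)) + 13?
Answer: -21952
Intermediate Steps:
j(P) = -15 + 10*P² + 50/P (j(P) = 5*((P² + P*P) + (-3 + (5/P)*2)) = 5*((P² + P²) + (-3 + 10/P)) = 5*(2*P² + (-3 + 10/P)) = 5*(-3 + 2*P² + 10/P) = -15 + 10*P² + 50/P)
x = -28 (x = (14 + (-15 + 10*(-1)² + 50/(-1))) + 13 = (14 + (-15 + 10*1 + 50*(-1))) + 13 = (14 + (-15 + 10 - 50)) + 13 = (14 - 55) + 13 = -41 + 13 = -28)
x³ = (-28)³ = -21952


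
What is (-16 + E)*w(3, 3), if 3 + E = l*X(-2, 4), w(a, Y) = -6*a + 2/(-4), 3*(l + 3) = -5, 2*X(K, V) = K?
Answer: 1591/6 ≈ 265.17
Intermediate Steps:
X(K, V) = K/2
l = -14/3 (l = -3 + (⅓)*(-5) = -3 - 5/3 = -14/3 ≈ -4.6667)
w(a, Y) = -½ - 6*a (w(a, Y) = -6*a + 2*(-¼) = -6*a - ½ = -½ - 6*a)
E = 5/3 (E = -3 - 7*(-2)/3 = -3 - 14/3*(-1) = -3 + 14/3 = 5/3 ≈ 1.6667)
(-16 + E)*w(3, 3) = (-16 + 5/3)*(-½ - 6*3) = -43*(-½ - 18)/3 = -43/3*(-37/2) = 1591/6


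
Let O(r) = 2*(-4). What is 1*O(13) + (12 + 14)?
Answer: 18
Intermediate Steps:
O(r) = -8
1*O(13) + (12 + 14) = 1*(-8) + (12 + 14) = -8 + 26 = 18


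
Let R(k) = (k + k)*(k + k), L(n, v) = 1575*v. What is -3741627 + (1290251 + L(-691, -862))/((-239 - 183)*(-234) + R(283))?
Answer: -1568130909607/419104 ≈ -3.7416e+6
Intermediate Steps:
R(k) = 4*k² (R(k) = (2*k)*(2*k) = 4*k²)
-3741627 + (1290251 + L(-691, -862))/((-239 - 183)*(-234) + R(283)) = -3741627 + (1290251 + 1575*(-862))/((-239 - 183)*(-234) + 4*283²) = -3741627 + (1290251 - 1357650)/(-422*(-234) + 4*80089) = -3741627 - 67399/(98748 + 320356) = -3741627 - 67399/419104 = -1568130909607/419104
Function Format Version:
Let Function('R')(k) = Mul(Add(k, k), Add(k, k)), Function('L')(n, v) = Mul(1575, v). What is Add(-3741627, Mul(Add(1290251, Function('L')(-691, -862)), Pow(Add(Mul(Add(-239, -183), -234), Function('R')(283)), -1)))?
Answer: Rational(-1568130909607, 419104) ≈ -3.7416e+6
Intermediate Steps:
Function('R')(k) = Mul(4, Pow(k, 2)) (Function('R')(k) = Mul(Mul(2, k), Mul(2, k)) = Mul(4, Pow(k, 2)))
Add(-3741627, Mul(Add(1290251, Function('L')(-691, -862)), Pow(Add(Mul(Add(-239, -183), -234), Function('R')(283)), -1))) = Add(-3741627, Mul(Add(1290251, Mul(1575, -862)), Pow(Add(Mul(Add(-239, -183), -234), Mul(4, Pow(283, 2))), -1))) = Add(-3741627, Mul(Add(1290251, -1357650), Pow(Add(Mul(-422, -234), Mul(4, 80089)), -1))) = Add(-3741627, Mul(-67399, Pow(Add(98748, 320356), -1))) = Add(-3741627, Mul(-67399, Pow(419104, -1))) = Add(-3741627, Mul(-67399, Rational(1, 419104))) = Add(-3741627, Rational(-67399, 419104)) = Rational(-1568130909607, 419104)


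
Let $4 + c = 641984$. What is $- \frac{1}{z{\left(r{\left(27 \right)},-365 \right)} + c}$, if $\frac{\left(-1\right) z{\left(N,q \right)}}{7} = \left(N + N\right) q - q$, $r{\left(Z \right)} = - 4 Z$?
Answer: $- \frac{1}{87545} \approx -1.1423 \cdot 10^{-5}$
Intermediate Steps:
$c = 641980$ ($c = -4 + 641984 = 641980$)
$z{\left(N,q \right)} = 7 q - 14 N q$ ($z{\left(N,q \right)} = - 7 \left(\left(N + N\right) q - q\right) = - 7 \left(2 N q - q\right) = - 7 \left(- q + 2 N q\right) = 7 q - 14 N q$)
$- \frac{1}{z{\left(r{\left(27 \right)},-365 \right)} + c} = - \frac{1}{7 \left(-365\right) \left(1 - 2 \left(\left(-4\right) 27\right)\right) + 641980} = - \frac{1}{7 \left(-365\right) \left(1 - -216\right) + 641980} = - \frac{1}{7 \left(-365\right) \left(1 + 216\right) + 641980} = - \frac{1}{7 \left(-365\right) 217 + 641980} = - \frac{1}{-554435 + 641980} = - \frac{1}{87545}$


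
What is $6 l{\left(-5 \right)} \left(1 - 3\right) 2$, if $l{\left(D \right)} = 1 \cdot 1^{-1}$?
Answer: $-24$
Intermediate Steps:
$l{\left(D \right)} = 1$ ($l{\left(D \right)} = 1 \cdot 1 = 1$)
$6 l{\left(-5 \right)} \left(1 - 3\right) 2 = 6 \cdot 1 \left(1 - 3\right) 2 = 6 \left(\left(-2\right) 2\right) = 6 \left(-4\right) = -24$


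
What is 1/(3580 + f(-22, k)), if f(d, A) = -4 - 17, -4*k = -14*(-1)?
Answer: 1/3559 ≈ 0.00028098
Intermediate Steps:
k = -7/2 (k = -(-7)*(-1)/2 = -¼*14 = -7/2 ≈ -3.5000)
f(d, A) = -21
1/(3580 + f(-22, k)) = 1/(3580 - 21) = 1/3559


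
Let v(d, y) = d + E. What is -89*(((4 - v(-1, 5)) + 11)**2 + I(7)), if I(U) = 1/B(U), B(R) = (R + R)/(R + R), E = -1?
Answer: -25810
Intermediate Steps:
B(R) = 1 (B(R) = (2*R)/((2*R)) = (2*R)*(1/(2*R)) = 1)
I(U) = 1 (I(U) = 1/1 = 1)
v(d, y) = -1 + d (v(d, y) = d - 1 = -1 + d)
-89*(((4 - v(-1, 5)) + 11)**2 + I(7)) = -89*(((4 - (-1 - 1)) + 11)**2 + 1) = -89*(((4 - 1*(-2)) + 11)**2 + 1) = -89*(((4 + 2) + 11)**2 + 1) = -89*((6 + 11)**2 + 1) = -89*(17**2 + 1) = -89*(289 + 1) = -89*290 = -25810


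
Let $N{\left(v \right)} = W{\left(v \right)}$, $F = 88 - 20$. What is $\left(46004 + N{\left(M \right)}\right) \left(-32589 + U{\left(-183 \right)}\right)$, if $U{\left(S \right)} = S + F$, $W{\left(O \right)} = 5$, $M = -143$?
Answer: $-1504678336$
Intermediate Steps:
$F = 68$ ($F = 88 - 20 = 68$)
$N{\left(v \right)} = 5$
$U{\left(S \right)} = 68 + S$ ($U{\left(S \right)} = S + 68 = 68 + S$)
$\left(46004 + N{\left(M \right)}\right) \left(-32589 + U{\left(-183 \right)}\right) = \left(46004 + 5\right) \left(-32589 + \left(68 - 183\right)\right) = 46009 \left(-32589 - 115\right) = 46009 \left(-32704\right) = -1504678336$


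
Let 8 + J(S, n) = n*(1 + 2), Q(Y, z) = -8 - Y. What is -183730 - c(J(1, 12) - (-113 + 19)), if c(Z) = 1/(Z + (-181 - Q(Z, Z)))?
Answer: -13044831/71 ≈ -1.8373e+5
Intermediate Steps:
J(S, n) = -8 + 3*n (J(S, n) = -8 + n*(1 + 2) = -8 + n*3 = -8 + 3*n)
c(Z) = 1/(-173 + 2*Z) (c(Z) = 1/(Z + (-181 - (-8 - Z))) = 1/(Z + (-181 + (8 + Z))) = 1/(Z + (-173 + Z)) = 1/(-173 + 2*Z))
-183730 - c(J(1, 12) - (-113 + 19)) = -183730 - 1/(-173 + 2*((-8 + 3*12) - (-113 + 19))) = -183730 - 1/(-173 + 2*((-8 + 36) - 1*(-94))) = -183730 - 1/(-173 + 2*(28 + 94)) = -183730 - 1/(-173 + 2*122) = -183730 - 1/(-173 + 244) = -183730 - 1/71 = -13044831/71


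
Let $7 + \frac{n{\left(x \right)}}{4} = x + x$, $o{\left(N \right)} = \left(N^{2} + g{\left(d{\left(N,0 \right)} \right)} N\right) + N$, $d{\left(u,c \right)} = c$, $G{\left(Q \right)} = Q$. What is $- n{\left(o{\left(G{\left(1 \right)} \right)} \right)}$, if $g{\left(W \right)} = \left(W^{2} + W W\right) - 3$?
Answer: $36$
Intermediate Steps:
$g{\left(W \right)} = -3 + 2 W^{2}$ ($g{\left(W \right)} = \left(W^{2} + W^{2}\right) - 3 = 2 W^{2} - 3 = -3 + 2 W^{2}$)
$o{\left(N \right)} = N^{2} - 2 N$ ($o{\left(N \right)} = \left(N^{2} + \left(-3 + 2 \cdot 0^{2}\right) N\right) + N = \left(N^{2} + \left(-3 + 2 \cdot 0\right) N\right) + N = \left(N^{2} + \left(-3 + 0\right) N\right) + N = \left(N^{2} - 3 N\right) + N = N^{2} - 2 N$)
$n{\left(x \right)} = -28 + 8 x$ ($n{\left(x \right)} = -28 + 4 \left(x + x\right) = -28 + 4 \cdot 2 x = -28 + 8 x$)
$- n{\left(o{\left(G{\left(1 \right)} \right)} \right)} = - (-28 + 8 \cdot 1 \left(-2 + 1\right)) = - (-28 + 8 \cdot 1 \left(-1\right)) = - (-28 + 8 \left(-1\right)) = - (-28 - 8) = \left(-1\right) \left(-36\right) = 36$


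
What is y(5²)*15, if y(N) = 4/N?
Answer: 12/5 ≈ 2.4000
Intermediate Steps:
y(5²)*15 = (4/(5²))*15 = (4/25)*15 = 12/5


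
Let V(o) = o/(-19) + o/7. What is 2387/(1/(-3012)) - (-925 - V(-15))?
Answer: -956099807/133 ≈ -7.1887e+6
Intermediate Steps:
V(o) = 12*o/133 (V(o) = o*(-1/19) + o*(1/7) = -o/19 + o/7 = 12*o/133)
2387/(1/(-3012)) - (-925 - V(-15)) = 2387/(1/(-3012)) - (-925 - 12*(-15)/133) = 2387/(-1/3012) - (-925 - 1*(-180/133)) = 2387*(-3012) - (-925 + 180/133) = -7189644 - 1*(-122845/133) = -7189644 + 122845/133 = -956099807/133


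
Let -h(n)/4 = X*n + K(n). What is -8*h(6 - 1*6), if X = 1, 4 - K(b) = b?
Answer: 128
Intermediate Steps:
K(b) = 4 - b
h(n) = -16 (h(n) = -4*(1*n + (4 - n)) = -4*(n + (4 - n)) = -4*4 = -16)
-8*h(6 - 1*6) = -8*(-16) = 128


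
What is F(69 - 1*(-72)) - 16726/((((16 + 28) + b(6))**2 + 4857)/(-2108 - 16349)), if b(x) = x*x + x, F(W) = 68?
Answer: 309544986/12253 ≈ 25263.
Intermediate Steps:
b(x) = x + x**2 (b(x) = x**2 + x = x + x**2)
F(69 - 1*(-72)) - 16726/((((16 + 28) + b(6))**2 + 4857)/(-2108 - 16349)) = 68 - 16726/((((16 + 28) + 6*(1 + 6))**2 + 4857)/(-2108 - 16349)) = 68 - 16726/(((44 + 6*7)**2 + 4857)/(-18457)) = 68 - 16726/(((44 + 42)**2 + 4857)*(-1/18457)) = 68 - 16726/((86**2 + 4857)*(-1/18457)) = 68 - 16726/((7396 + 4857)*(-1/18457)) = 68 - 16726/(12253*(-1/18457)) = 68 - 16726/(-12253/18457) = 68 - 16726*(-18457)/12253 = 68 - 1*(-308711782/12253) = 68 + 308711782/12253 = 309544986/12253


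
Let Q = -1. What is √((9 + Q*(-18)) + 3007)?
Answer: √3034 ≈ 55.082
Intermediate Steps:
√((9 + Q*(-18)) + 3007) = √((9 - 1*(-18)) + 3007) = √((9 + 18) + 3007) = √(27 + 3007) = √3034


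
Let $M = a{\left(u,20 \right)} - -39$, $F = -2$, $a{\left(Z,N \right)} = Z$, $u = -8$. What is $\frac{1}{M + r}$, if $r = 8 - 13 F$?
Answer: $\frac{1}{65} \approx 0.015385$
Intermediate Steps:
$r = 34$ ($r = 8 - -26 = 8 + 26 = 34$)
$M = 31$ ($M = -8 - -39 = -8 + 39 = 31$)
$\frac{1}{M + r} = \frac{1}{31 + 34} = \frac{1}{65}$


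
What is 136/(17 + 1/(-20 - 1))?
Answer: 714/89 ≈ 8.0225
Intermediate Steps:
136/(17 + 1/(-20 - 1)) = 136/(17 + 1/(-21)) = 136/(17 - 1/21) = 136/(356/21) = (21/356)*136 = 714/89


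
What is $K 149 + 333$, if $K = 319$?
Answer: $47864$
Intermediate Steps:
$K 149 + 333 = 319 \cdot 149 + 333 = 47531 + 333 = 47864$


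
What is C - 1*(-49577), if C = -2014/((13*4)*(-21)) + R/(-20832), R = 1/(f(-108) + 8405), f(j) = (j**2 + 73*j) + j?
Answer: 4157815152805/83862688 ≈ 49579.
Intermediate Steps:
f(j) = j**2 + 74*j
R = 1/12077 (R = 1/(-108*(74 - 108) + 8405) = 1/(-108*(-34) + 8405) = 1/(3672 + 8405) = 1/12077 ≈ 8.2802e-5)
C = 154669829/83862688 (C = -2014/((13*4)*(-21)) + (1/12077)/(-20832) = -2014/(52*(-21)) + (1/12077)*(-1/20832) = -2014/(-1092) - 1/251588064 = -2014*(-1/1092) - 1/251588064 = 1007/546 - 1/251588064 = 154669829/83862688 ≈ 1.8443)
C - 1*(-49577) = 154669829/83862688 - 1*(-49577) = 154669829/83862688 + 49577 = 4157815152805/83862688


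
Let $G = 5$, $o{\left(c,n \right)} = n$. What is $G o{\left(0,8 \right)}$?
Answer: $40$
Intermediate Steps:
$G o{\left(0,8 \right)} = 5 \cdot 8 = 40$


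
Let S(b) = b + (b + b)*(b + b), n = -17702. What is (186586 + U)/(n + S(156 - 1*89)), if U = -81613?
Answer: 34991/107 ≈ 327.02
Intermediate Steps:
S(b) = b + 4*b² (S(b) = b + (2*b)*(2*b) = b + 4*b²)
(186586 + U)/(n + S(156 - 1*89)) = (186586 - 81613)/(-17702 + (156 - 1*89)*(1 + 4*(156 - 1*89))) = 104973/(-17702 + (156 - 89)*(1 + 4*(156 - 89))) = 104973/(-17702 + 67*(1 + 4*67)) = 104973/(-17702 + 67*(1 + 268)) = 104973/(-17702 + 67*269) = 104973/(-17702 + 18023) = 104973/321 = 104973*(1/321) = 34991/107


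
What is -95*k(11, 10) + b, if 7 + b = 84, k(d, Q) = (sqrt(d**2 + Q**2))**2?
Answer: -20918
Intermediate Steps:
k(d, Q) = Q**2 + d**2 (k(d, Q) = (sqrt(Q**2 + d**2))**2 = Q**2 + d**2)
b = 77 (b = -7 + 84 = 77)
-95*k(11, 10) + b = -95*(10**2 + 11**2) + 77 = -95*(100 + 121) + 77 = -95*221 + 77 = -20995 + 77 = -20918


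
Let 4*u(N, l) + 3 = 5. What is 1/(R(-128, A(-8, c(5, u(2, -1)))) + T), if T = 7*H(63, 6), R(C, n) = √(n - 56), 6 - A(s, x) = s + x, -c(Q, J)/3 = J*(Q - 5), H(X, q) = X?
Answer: 21/9263 - I*√42/194523 ≈ 0.0022671 - 3.3316e-5*I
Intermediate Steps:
u(N, l) = ½ (u(N, l) = -¾ + (¼)*5 = -¾ + 5/4 = ½)
c(Q, J) = -3*J*(-5 + Q) (c(Q, J) = -3*J*(Q - 5) = -3*J*(-5 + Q))
A(s, x) = 6 - s - x (A(s, x) = 6 - (s + x) = 6 + (-s - x) = 6 - s - x)
R(C, n) = √(-56 + n)
T = 441 (T = 7*63 = 441)
1/(R(-128, A(-8, c(5, u(2, -1)))) + T) = 1/(√(-56 + (6 - 1*(-8) - 3*(5 - 1*5)/2)) + 441) = 1/(√(-56 + (6 + 8 - 3*(5 - 5)/2)) + 441) = 1/(√(-56 + (6 + 8 - 3*0/2)) + 441) = 1/(√(-56 + (6 + 8 - 1*0)) + 441) = 1/(√(-56 + (6 + 8 + 0)) + 441) = 1/(√(-56 + 14) + 441) = 1/(√(-42) + 441) = 1/(I*√42 + 441) = 1/(441 + I*√42)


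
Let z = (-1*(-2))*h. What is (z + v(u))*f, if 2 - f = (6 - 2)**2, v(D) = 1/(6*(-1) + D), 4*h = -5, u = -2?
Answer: 147/4 ≈ 36.750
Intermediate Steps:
h = -5/4 (h = (1/4)*(-5) = -5/4 ≈ -1.2500)
v(D) = 1/(-6 + D)
f = -14 (f = 2 - (6 - 2)**2 = 2 - 1*4**2 = 2 - 1*16 = 2 - 16 = -14)
z = -5/2 (z = -1*(-2)*(-5/4) = 2*(-5/4) = -5/2 ≈ -2.5000)
(z + v(u))*f = (-5/2 + 1/(-6 - 2))*(-14) = (-5/2 + 1/(-8))*(-14) = (-5/2 - 1/8)*(-14) = -21/8*(-14) = 147/4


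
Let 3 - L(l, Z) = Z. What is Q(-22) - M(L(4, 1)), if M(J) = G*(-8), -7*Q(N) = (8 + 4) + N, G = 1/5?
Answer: 106/35 ≈ 3.0286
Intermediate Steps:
G = 1/5 ≈ 0.20000
L(l, Z) = 3 - Z
Q(N) = -12/7 - N/7 (Q(N) = -((8 + 4) + N)/7 = -(12 + N)/7 = -12/7 - N/7)
M(J) = -8/5 (M(J) = (1/5)*(-8) = -8/5)
Q(-22) - M(L(4, 1)) = (-12/7 - 1/7*(-22)) - 1*(-8/5) = (-12/7 + 22/7) + 8/5 = 10/7 + 8/5 = 106/35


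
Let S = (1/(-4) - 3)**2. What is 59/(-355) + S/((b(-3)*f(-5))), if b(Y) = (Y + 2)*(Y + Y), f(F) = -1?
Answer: -65659/34080 ≈ -1.9266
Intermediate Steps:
b(Y) = 2*Y*(2 + Y) (b(Y) = (2 + Y)*(2*Y) = 2*Y*(2 + Y))
S = 169/16 (S = (-1/4 - 3)**2 = (-13/4)**2 = 169/16 ≈ 10.563)
59/(-355) + S/((b(-3)*f(-5))) = 59/(-355) + 169/(16*(((2*(-3)*(2 - 3))*(-1)))) = 59*(-1/355) + 169/(16*(((2*(-3)*(-1))*(-1)))) = -59/355 + 169/(16*((6*(-1)))) = -59/355 + (169/16)/(-6) = -59/355 + (169/16)*(-1/6) = -59/355 - 169/96 = -65659/34080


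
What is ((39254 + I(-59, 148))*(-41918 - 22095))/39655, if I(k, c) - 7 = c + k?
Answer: -503782310/7931 ≈ -63521.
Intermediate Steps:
I(k, c) = 7 + c + k (I(k, c) = 7 + (c + k) = 7 + c + k)
((39254 + I(-59, 148))*(-41918 - 22095))/39655 = ((39254 + (7 + 148 - 59))*(-41918 - 22095))/39655 = ((39254 + 96)*(-64013))*(1/39655) = (39350*(-64013))*(1/39655) = -2518911550*1/39655 = -503782310/7931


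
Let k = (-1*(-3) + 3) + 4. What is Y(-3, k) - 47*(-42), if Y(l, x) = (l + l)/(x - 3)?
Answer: 13812/7 ≈ 1973.1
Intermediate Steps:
k = 10 (k = (3 + 3) + 4 = 6 + 4 = 10)
Y(l, x) = 2*l/(-3 + x) (Y(l, x) = (2*l)/(-3 + x) = 2*l/(-3 + x))
Y(-3, k) - 47*(-42) = 2*(-3)/(-3 + 10) - 47*(-42) = 2*(-3)/7 + 1974 = 2*(-3)*(1/7) + 1974 = -6/7 + 1974 = 13812/7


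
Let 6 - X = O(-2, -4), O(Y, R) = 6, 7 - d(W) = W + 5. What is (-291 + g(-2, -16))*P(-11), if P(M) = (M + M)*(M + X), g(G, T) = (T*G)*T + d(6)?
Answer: -195294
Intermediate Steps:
d(W) = 2 - W (d(W) = 7 - (W + 5) = 7 - (5 + W) = 7 + (-5 - W) = 2 - W)
g(G, T) = -4 + G*T² (g(G, T) = (T*G)*T + (2 - 1*6) = (G*T)*T + (2 - 6) = G*T² - 4 = -4 + G*T²)
X = 0 (X = 6 - 1*6 = 6 - 6 = 0)
P(M) = 2*M² (P(M) = (M + M)*(M + 0) = (2*M)*M = 2*M²)
(-291 + g(-2, -16))*P(-11) = (-291 + (-4 - 2*(-16)²))*(2*(-11)²) = (-291 + (-4 - 2*256))*(2*121) = (-291 + (-4 - 512))*242 = (-291 - 516)*242 = -807*242 = -195294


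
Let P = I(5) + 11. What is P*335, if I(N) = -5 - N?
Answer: 335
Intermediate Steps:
P = 1 (P = (-5 - 1*5) + 11 = (-5 - 5) + 11 = -10 + 11 = 1)
P*335 = 1*335 = 335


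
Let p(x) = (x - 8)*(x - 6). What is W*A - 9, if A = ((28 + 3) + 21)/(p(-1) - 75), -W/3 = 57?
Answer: 732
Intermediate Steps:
W = -171 (W = -3*57 = -171)
p(x) = (-8 + x)*(-6 + x)
A = -13/3 (A = ((28 + 3) + 21)/((48 + (-1)² - 14*(-1)) - 75) = (31 + 21)/((48 + 1 + 14) - 75) = 52/(63 - 75) = 52/(-12) = 52*(-1/12) = -13/3 ≈ -4.3333)
W*A - 9 = -171*(-13/3) - 9 = 741 - 9 = 732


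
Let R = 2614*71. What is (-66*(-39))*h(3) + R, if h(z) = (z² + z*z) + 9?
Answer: 255092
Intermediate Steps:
h(z) = 9 + 2*z² (h(z) = (z² + z²) + 9 = 2*z² + 9 = 9 + 2*z²)
R = 185594
(-66*(-39))*h(3) + R = (-66*(-39))*(9 + 2*3²) + 185594 = 2574*(9 + 2*9) + 185594 = 2574*(9 + 18) + 185594 = 2574*27 + 185594 = 69498 + 185594 = 255092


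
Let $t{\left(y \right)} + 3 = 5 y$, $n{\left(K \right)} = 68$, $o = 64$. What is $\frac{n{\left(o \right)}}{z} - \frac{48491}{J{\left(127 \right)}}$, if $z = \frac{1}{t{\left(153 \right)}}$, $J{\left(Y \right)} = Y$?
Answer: $\frac{6532141}{127} \approx 51434.0$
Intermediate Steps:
$t{\left(y \right)} = -3 + 5 y$
$z = \frac{1}{762}$ ($z = \frac{1}{-3 + 5 \cdot 153} = \frac{1}{-3 + 765} = \frac{1}{762} \approx 0.0013123$)
$\frac{n{\left(o \right)}}{z} - \frac{48491}{J{\left(127 \right)}} = 68 \frac{1}{\frac{1}{762}} - \frac{48491}{127} = 68 \cdot 762 - \frac{48491}{127} = 51816 - \frac{48491}{127} = \frac{6532141}{127}$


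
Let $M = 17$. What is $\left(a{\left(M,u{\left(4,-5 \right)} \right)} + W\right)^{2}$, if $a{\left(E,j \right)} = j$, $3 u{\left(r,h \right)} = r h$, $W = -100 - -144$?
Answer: $\frac{12544}{9} \approx 1393.8$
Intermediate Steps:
$W = 44$ ($W = -100 + 144 = 44$)
$u{\left(r,h \right)} = \frac{h r}{3}$ ($u{\left(r,h \right)} = \frac{r h}{3} = \frac{h r}{3}$)
$\left(a{\left(M,u{\left(4,-5 \right)} \right)} + W\right)^{2} = \left(\frac{1}{3} \left(-5\right) 4 + 44\right)^{2} = \left(- \frac{20}{3} + 44\right)^{2} = \left(\frac{112}{3}\right)^{2} = \frac{12544}{9}$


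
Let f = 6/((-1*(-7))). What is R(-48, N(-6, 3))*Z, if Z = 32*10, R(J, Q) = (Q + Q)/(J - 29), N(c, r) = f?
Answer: -3840/539 ≈ -7.1243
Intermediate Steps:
f = 6/7 ≈ 0.85714
N(c, r) = 6/7
R(J, Q) = 2*Q/(-29 + J) (R(J, Q) = (2*Q)/(-29 + J) = 2*Q/(-29 + J))
Z = 320
R(-48, N(-6, 3))*Z = (2*(6/7)/(-29 - 48))*320 = (2*(6/7)/(-77))*320 = (2*(6/7)*(-1/77))*320 = -12/539*320 = -3840/539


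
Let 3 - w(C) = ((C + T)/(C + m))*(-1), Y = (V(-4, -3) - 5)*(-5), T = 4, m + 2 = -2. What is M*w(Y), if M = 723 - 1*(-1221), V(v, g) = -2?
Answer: 256608/31 ≈ 8277.7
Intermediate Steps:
m = -4 (m = -2 - 2 = -4)
M = 1944 (M = 723 + 1221 = 1944)
Y = 35 (Y = (-2 - 5)*(-5) = -7*(-5) = 35)
w(C) = 3 + (4 + C)/(-4 + C) (w(C) = 3 - (C + 4)/(C - 4)*(-1) = 3 - (4 + C)/(-4 + C)*(-1) = 3 - (-1)*(4 + C)/(-4 + C) = 3 + (4 + C)/(-4 + C))
M*w(Y) = 1944*(4*(-2 + 35)/(-4 + 35)) = 1944*(4*33/31) = 1944*(4*(1/31)*33) = 1944*(132/31) = 256608/31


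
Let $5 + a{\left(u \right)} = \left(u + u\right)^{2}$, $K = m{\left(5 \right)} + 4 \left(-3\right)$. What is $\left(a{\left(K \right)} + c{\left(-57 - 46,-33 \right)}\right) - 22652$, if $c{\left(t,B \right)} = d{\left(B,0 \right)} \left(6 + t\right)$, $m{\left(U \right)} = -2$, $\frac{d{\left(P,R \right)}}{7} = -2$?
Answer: $-20515$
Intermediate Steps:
$d{\left(P,R \right)} = -14$ ($d{\left(P,R \right)} = 7 \left(-2\right) = -14$)
$K = -14$ ($K = -2 + 4 \left(-3\right) = -2 - 12 = -14$)
$c{\left(t,B \right)} = -84 - 14 t$ ($c{\left(t,B \right)} = - 14 \left(6 + t\right) = -84 - 14 t$)
$a{\left(u \right)} = -5 + 4 u^{2}$ ($a{\left(u \right)} = -5 + \left(u + u\right)^{2} = -5 + \left(2 u\right)^{2} = -5 + 4 u^{2}$)
$\left(a{\left(K \right)} + c{\left(-57 - 46,-33 \right)}\right) - 22652 = \left(\left(-5 + 4 \left(-14\right)^{2}\right) - \left(84 + 14 \left(-57 - 46\right)\right)\right) - 22652 = \left(\left(-5 + 4 \cdot 196\right) - \left(84 + 14 \left(-57 - 46\right)\right)\right) - 22652 = \left(\left(-5 + 784\right) - -1358\right) - 22652 = \left(779 + \left(-84 + 1442\right)\right) - 22652 = \left(779 + 1358\right) - 22652 = 2137 - 22652 = -20515$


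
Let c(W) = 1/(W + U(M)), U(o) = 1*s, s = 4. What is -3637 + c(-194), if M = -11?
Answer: -691031/190 ≈ -3637.0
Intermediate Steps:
U(o) = 4 (U(o) = 1*4 = 4)
c(W) = 1/(4 + W) (c(W) = 1/(W + 4) = 1/(4 + W))
-3637 + c(-194) = -3637 + 1/(4 - 194) = -3637 + 1/(-190) = -3637 - 1/190 = -691031/190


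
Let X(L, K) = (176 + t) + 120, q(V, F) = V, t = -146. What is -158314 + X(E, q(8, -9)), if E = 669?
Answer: -158164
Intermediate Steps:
X(L, K) = 150 (X(L, K) = (176 - 146) + 120 = 30 + 120 = 150)
-158314 + X(E, q(8, -9)) = -158314 + 150 = -158164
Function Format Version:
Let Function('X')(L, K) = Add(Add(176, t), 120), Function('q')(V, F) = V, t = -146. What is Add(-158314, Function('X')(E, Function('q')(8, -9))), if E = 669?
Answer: -158164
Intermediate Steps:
Function('X')(L, K) = 150 (Function('X')(L, K) = Add(Add(176, -146), 120) = Add(30, 120) = 150)
Add(-158314, Function('X')(E, Function('q')(8, -9))) = Add(-158314, 150) = -158164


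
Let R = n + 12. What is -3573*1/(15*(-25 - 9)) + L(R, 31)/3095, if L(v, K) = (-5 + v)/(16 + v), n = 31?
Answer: 43497803/6208570 ≈ 7.0061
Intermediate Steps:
R = 43 (R = 31 + 12 = 43)
L(v, K) = (-5 + v)/(16 + v)
-3573*1/(15*(-25 - 9)) + L(R, 31)/3095 = -3573*1/(15*(-25 - 9)) + ((-5 + 43)/(16 + 43))/3095 = -3573/((-34*15)) + (38/59)*(1/3095) = -3573/(-510) + ((1/59)*38)*(1/3095) = -3573*(-1/510) + (38/59)*(1/3095) = 1191/170 + 38/182605 = 43497803/6208570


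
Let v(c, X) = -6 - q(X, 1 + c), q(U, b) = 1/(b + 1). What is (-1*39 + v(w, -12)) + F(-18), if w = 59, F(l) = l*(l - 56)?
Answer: 78506/61 ≈ 1287.0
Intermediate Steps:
F(l) = l*(-56 + l)
q(U, b) = 1/(1 + b)
v(c, X) = -6 - 1/(2 + c) (v(c, X) = -6 - 1/(1 + (1 + c)) = -6 - 1/(2 + c))
(-1*39 + v(w, -12)) + F(-18) = (-1*39 + (-13 - 6*59)/(2 + 59)) - 18*(-56 - 18) = (-39 + (-13 - 354)/61) - 18*(-74) = (-39 + (1/61)*(-367)) + 1332 = (-39 - 367/61) + 1332 = -2746/61 + 1332 = 78506/61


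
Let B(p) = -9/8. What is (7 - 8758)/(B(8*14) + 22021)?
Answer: -70008/176159 ≈ -0.39741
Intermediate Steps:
B(p) = -9/8 (B(p) = -9*1/8 = -9/8)
(7 - 8758)/(B(8*14) + 22021) = (7 - 8758)/(-9/8 + 22021) = -8751/176159/8 = -8751*8/176159 = -70008/176159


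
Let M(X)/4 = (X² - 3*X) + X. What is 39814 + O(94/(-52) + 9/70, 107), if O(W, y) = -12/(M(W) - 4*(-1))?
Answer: 59161430179/1485961 ≈ 39814.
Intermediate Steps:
M(X) = -8*X + 4*X² (M(X) = 4*((X² - 3*X) + X) = 4*(X² - 2*X) = -8*X + 4*X²)
O(W, y) = -12/(4 + 4*W*(-2 + W)) (O(W, y) = -12/(4*W*(-2 + W) - 4*(-1)) = -12/(4*W*(-2 + W) + 4) = -12/(4 + 4*W*(-2 + W)))
39814 + O(94/(-52) + 9/70, 107) = 39814 - 3/(1 + (94/(-52) + 9/70)*(-2 + (94/(-52) + 9/70))) = 39814 - 3/(1 + (94*(-1/52) + 9*(1/70))*(-2 + (94*(-1/52) + 9*(1/70)))) = 39814 - 3/(1 + (-47/26 + 9/70)*(-2 + (-47/26 + 9/70))) = 39814 - 3/(1 - 764*(-2 - 764/455)/455) = 39814 - 3/(1 - 764/455*(-1674/455)) = 39814 - 3/(1 + 1278936/207025) = 39814 - 3/1485961/207025 = 39814 - 3*207025/1485961 = 39814 - 621075/1485961 = 59161430179/1485961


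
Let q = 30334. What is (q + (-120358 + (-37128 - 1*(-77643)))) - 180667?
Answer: -230176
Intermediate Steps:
(q + (-120358 + (-37128 - 1*(-77643)))) - 180667 = (30334 + (-120358 + (-37128 - 1*(-77643)))) - 180667 = (30334 + (-120358 + (-37128 + 77643))) - 180667 = (30334 + (-120358 + 40515)) - 180667 = (30334 - 79843) - 180667 = -49509 - 180667 = -230176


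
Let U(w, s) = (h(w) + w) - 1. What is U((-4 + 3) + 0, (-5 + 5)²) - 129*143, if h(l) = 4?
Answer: -18445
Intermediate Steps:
U(w, s) = 3 + w (U(w, s) = (4 + w) - 1 = 3 + w)
U((-4 + 3) + 0, (-5 + 5)²) - 129*143 = (3 + ((-4 + 3) + 0)) - 129*143 = (3 + (-1 + 0)) - 18447 = (3 - 1) - 18447 = 2 - 18447 = -18445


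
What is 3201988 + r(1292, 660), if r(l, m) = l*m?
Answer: 4054708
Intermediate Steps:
3201988 + r(1292, 660) = 3201988 + 1292*660 = 3201988 + 852720 = 4054708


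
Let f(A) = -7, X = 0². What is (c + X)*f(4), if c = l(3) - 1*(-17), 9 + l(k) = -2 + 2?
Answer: -56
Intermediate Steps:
X = 0
l(k) = -9 (l(k) = -9 + (-2 + 2) = -9 + 0 = -9)
c = 8 (c = -9 - 1*(-17) = -9 + 17 = 8)
(c + X)*f(4) = (8 + 0)*(-7) = 8*(-7) = -56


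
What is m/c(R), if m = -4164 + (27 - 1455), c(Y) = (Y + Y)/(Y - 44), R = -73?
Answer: -327132/73 ≈ -4481.3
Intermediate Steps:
c(Y) = 2*Y/(-44 + Y) (c(Y) = (2*Y)/(-44 + Y) = 2*Y/(-44 + Y))
m = -5592 (m = -4164 - 1428 = -5592)
m/c(R) = -5592/(2*(-73)/(-44 - 73)) = -5592/(2*(-73)/(-117)) = -5592/(2*(-73)*(-1/117)) = -5592/146/117 = -5592*117/146 = -327132/73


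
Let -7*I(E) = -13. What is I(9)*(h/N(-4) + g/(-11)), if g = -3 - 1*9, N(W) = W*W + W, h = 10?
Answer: 1651/462 ≈ 3.5736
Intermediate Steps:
N(W) = W + W**2 (N(W) = W**2 + W = W + W**2)
I(E) = 13/7 (I(E) = -1/7*(-13) = 13/7)
g = -12 (g = -3 - 9 = -12)
I(9)*(h/N(-4) + g/(-11)) = 13*(10/((-4*(1 - 4))) - 12/(-11))/7 = 13*(10/((-4*(-3))) - 12*(-1/11))/7 = 13*(10/12 + 12/11)/7 = 13*(10*(1/12) + 12/11)/7 = 13*(5/6 + 12/11)/7 = (13/7)*(127/66) = 1651/462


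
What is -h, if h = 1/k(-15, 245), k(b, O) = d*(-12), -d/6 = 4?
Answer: -1/288 ≈ -0.0034722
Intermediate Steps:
d = -24 (d = -6*4 = -24)
k(b, O) = 288 (k(b, O) = -24*(-12) = 288)
h = 1/288 ≈ 0.0034722
-h = -1*1/288 = -1/288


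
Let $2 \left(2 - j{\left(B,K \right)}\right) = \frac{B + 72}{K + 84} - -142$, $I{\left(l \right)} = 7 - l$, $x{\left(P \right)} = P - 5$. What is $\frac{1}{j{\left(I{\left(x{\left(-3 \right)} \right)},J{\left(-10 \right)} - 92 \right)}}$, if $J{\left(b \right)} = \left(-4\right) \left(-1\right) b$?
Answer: $- \frac{32}{2179} \approx -0.014686$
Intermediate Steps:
$x{\left(P \right)} = -5 + P$
$J{\left(b \right)} = 4 b$
$j{\left(B,K \right)} = -69 - \frac{72 + B}{2 \left(84 + K\right)}$ ($j{\left(B,K \right)} = 2 - \frac{\frac{B + 72}{K + 84} - -142}{2} = 2 - \frac{\frac{72 + B}{84 + K} + 142}{2} = 2 - \frac{142 + \frac{72 + B}{84 + K}}{2} = 2 - \left(71 + \frac{72 + B}{2 \left(84 + K\right)}\right) = -69 - \frac{72 + B}{2 \left(84 + K\right)}$)
$\frac{1}{j{\left(I{\left(x{\left(-3 \right)} \right)},J{\left(-10 \right)} - 92 \right)}} = \frac{1}{\frac{1}{2} \frac{1}{84 + \left(4 \left(-10\right) - 92\right)} \left(-11664 - \left(7 - \left(-5 - 3\right)\right) - 138 \left(4 \left(-10\right) - 92\right)\right)} = \frac{1}{\frac{1}{2} \frac{1}{84 - 132} \left(-11664 - \left(7 - -8\right) - 138 \left(-40 - 92\right)\right)} = \frac{1}{\frac{1}{2} \frac{1}{84 - 132} \left(-11664 - \left(7 + 8\right) - -18216\right)} = \frac{1}{\frac{1}{2} \frac{1}{-48} \left(-11664 - 15 + 18216\right)} = \frac{1}{\frac{1}{2} \left(- \frac{1}{48}\right) \left(-11664 - 15 + 18216\right)} = \frac{1}{\frac{1}{2} \left(- \frac{1}{48}\right) 6537} = \frac{1}{- \frac{2179}{32}} = - \frac{32}{2179}$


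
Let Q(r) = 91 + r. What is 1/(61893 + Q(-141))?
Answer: 1/61843 ≈ 1.6170e-5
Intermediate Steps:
1/(61893 + Q(-141)) = 1/(61893 + (91 - 141)) = 1/(61893 - 50) = 1/61843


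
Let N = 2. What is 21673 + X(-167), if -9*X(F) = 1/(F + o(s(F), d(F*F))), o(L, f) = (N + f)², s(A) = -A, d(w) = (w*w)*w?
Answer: 91782354438474899785727108490017/4234870781085908724483325266 ≈ 21673.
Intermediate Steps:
d(w) = w³ (d(w) = w²*w = w³)
o(L, f) = (2 + f)²
X(F) = -1/(9*(F + (2 + F⁶)²)) (X(F) = -1/(9*(F + (2 + (F*F)³)²)) = -1/(9*(F + (2 + (F²)³)²)) = -1/(9*(F + (2 + F⁶)²)))
21673 + X(-167) = 21673 - 1/(9*(-167) + 9*(2 + (-167)⁶)²) = 21673 - 1/(-1503 + 9*(2 + 21691961596369)²) = 21673 - 1/(-1503 + 9*21691961596371²) = 21673 - 1/(-1503 + 9*470541197898434302720369641) = 21673 - 1/(-1503 + 4234870781085908724483326769) = 21673 - 1/4234870781085908724483325266 = 91782354438474899785727108490017/4234870781085908724483325266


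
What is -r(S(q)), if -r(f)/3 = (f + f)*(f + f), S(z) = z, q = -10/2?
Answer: 300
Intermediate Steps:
q = -5 (q = -10*1/2 = -5)
r(f) = -12*f**2 (r(f) = -3*(f + f)*(f + f) = -3*2*f*2*f = -12*f**2)
-r(S(q)) = -(-12)*(-5)**2 = -(-12)*25 = -1*(-300) = 300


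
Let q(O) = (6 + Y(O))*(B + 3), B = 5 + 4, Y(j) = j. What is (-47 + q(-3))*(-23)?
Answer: 253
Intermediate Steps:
B = 9
q(O) = 72 + 12*O (q(O) = (6 + O)*(9 + 3) = (6 + O)*12 = 72 + 12*O)
(-47 + q(-3))*(-23) = (-47 + (72 + 12*(-3)))*(-23) = (-47 + (72 - 36))*(-23) = (-47 + 36)*(-23) = -11*(-23) = 253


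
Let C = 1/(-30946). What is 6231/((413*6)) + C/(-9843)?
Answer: 158164317658/62900205207 ≈ 2.5145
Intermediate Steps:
C = -1/30946 ≈ -3.2314e-5
6231/((413*6)) + C/(-9843) = 6231/((413*6)) - 1/30946/(-9843) = 6231/2478 - 1/30946*(-1/9843) = 6231*(1/2478) + 1/304601478 = 2077/826 + 1/304601478 = 158164317658/62900205207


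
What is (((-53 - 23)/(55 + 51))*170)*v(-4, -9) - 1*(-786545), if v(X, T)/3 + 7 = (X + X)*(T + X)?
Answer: 39807025/53 ≈ 7.5108e+5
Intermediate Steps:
v(X, T) = -21 + 6*X*(T + X) (v(X, T) = -21 + 3*((X + X)*(T + X)) = -21 + 3*((2*X)*(T + X)) = -21 + 3*(2*X*(T + X)) = -21 + 6*X*(T + X))
(((-53 - 23)/(55 + 51))*170)*v(-4, -9) - 1*(-786545) = (((-53 - 23)/(55 + 51))*170)*(-21 + 6*(-4)² + 6*(-9)*(-4)) - 1*(-786545) = (-76/106*170)*(-21 + 6*16 + 216) + 786545 = (-76*1/106*170)*(-21 + 96 + 216) + 786545 = -38/53*170*291 + 786545 = -6460/53*291 + 786545 = -1879860/53 + 786545 = 39807025/53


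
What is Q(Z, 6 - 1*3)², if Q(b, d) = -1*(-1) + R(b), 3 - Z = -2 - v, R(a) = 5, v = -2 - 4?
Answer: 36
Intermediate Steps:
v = -6
Z = -1 (Z = 3 - (-2 - 1*(-6)) = 3 - (-2 + 6) = 3 - 1*4 = 3 - 4 = -1)
Q(b, d) = 6 (Q(b, d) = -1*(-1) + 5 = 1 + 5 = 6)
Q(Z, 6 - 1*3)² = 6² = 36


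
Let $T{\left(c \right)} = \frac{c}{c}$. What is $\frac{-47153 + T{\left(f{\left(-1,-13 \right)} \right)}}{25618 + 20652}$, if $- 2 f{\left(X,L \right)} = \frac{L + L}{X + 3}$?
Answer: $- \frac{3368}{3305} \approx -1.0191$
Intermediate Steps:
$f{\left(X,L \right)} = - \frac{L}{3 + X}$ ($f{\left(X,L \right)} = - \frac{\left(L + L\right) \frac{1}{X + 3}}{2} = - \frac{2 L \frac{1}{3 + X}}{2} = - \frac{L}{3 + X}$)
$T{\left(c \right)} = 1$
$\frac{-47153 + T{\left(f{\left(-1,-13 \right)} \right)}}{25618 + 20652} = \frac{-47153 + 1}{25618 + 20652} = - \frac{47152}{46270} = \left(-47152\right) \frac{1}{46270} = - \frac{3368}{3305}$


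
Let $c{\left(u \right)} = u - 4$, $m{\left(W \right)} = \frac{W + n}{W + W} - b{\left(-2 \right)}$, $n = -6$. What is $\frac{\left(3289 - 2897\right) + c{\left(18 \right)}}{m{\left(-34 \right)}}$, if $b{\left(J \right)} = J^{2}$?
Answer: $-119$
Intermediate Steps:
$m{\left(W \right)} = -4 + \frac{-6 + W}{2 W}$ ($m{\left(W \right)} = \frac{W - 6}{W + W} - \left(-2\right)^{2} = \frac{-6 + W}{2 W} - 4 = -4 + \frac{-6 + W}{2 W}$)
$c{\left(u \right)} = -4 + u$
$\frac{\left(3289 - 2897\right) + c{\left(18 \right)}}{m{\left(-34 \right)}} = \frac{\left(3289 - 2897\right) + \left(-4 + 18\right)}{- \frac{7}{2} - \frac{3}{-34}} = \frac{392 + 14}{- \frac{7}{2} - - \frac{3}{34}} = \frac{406}{- \frac{7}{2} + \frac{3}{34}} = \frac{406}{- \frac{58}{17}} = 406 \left(- \frac{17}{58}\right) = -119$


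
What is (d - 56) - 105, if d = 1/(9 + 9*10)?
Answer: -15938/99 ≈ -160.99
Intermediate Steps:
d = 1/99 (d = 1/(9 + 90) = 1/99 ≈ 0.010101)
(d - 56) - 105 = (1/99 - 56) - 105 = -5543/99 - 105 = -15938/99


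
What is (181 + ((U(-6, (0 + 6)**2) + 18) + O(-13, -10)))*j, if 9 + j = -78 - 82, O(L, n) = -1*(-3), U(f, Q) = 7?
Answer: -35321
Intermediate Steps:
O(L, n) = 3
j = -169 (j = -9 + (-78 - 82) = -9 - 160 = -169)
(181 + ((U(-6, (0 + 6)**2) + 18) + O(-13, -10)))*j = (181 + ((7 + 18) + 3))*(-169) = (181 + (25 + 3))*(-169) = (181 + 28)*(-169) = 209*(-169) = -35321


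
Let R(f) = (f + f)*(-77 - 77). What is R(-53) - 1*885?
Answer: 15439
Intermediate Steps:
R(f) = -308*f (R(f) = (2*f)*(-154) = -308*f)
R(-53) - 1*885 = -308*(-53) - 1*885 = 16324 - 885 = 15439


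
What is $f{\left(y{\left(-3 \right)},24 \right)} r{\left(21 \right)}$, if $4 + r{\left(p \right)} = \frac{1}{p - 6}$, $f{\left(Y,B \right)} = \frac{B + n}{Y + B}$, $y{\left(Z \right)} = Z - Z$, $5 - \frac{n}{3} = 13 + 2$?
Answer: $\frac{59}{60} \approx 0.98333$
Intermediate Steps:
$n = -30$ ($n = 15 - 3 \left(13 + 2\right) = 15 - 45 = -30$)
$y{\left(Z \right)} = 0$
$f{\left(Y,B \right)} = \frac{-30 + B}{B + Y}$ ($f{\left(Y,B \right)} = \frac{B - 30}{Y + B} = \frac{-30 + B}{B + Y}$)
$r{\left(p \right)} = -4 + \frac{1}{-6 + p}$ ($r{\left(p \right)} = -4 + \frac{1}{p - 6} = -4 + \frac{1}{-6 + p}$)
$f{\left(y{\left(-3 \right)},24 \right)} r{\left(21 \right)} = \frac{-30 + 24}{24 + 0} \frac{25 - 84}{-6 + 21} = \frac{1}{24} \left(-6\right) \frac{25 - 84}{15} = \frac{1}{24} \left(-6\right) \frac{1}{15} \left(-59\right) = \left(- \frac{1}{4}\right) \left(- \frac{59}{15}\right) = \frac{59}{60}$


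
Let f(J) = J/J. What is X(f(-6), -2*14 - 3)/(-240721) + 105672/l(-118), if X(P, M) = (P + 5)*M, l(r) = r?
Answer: -12718723782/14202539 ≈ -895.52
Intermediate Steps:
f(J) = 1
X(P, M) = M*(5 + P) (X(P, M) = (5 + P)*M = M*(5 + P))
X(f(-6), -2*14 - 3)/(-240721) + 105672/l(-118) = ((-2*14 - 3)*(5 + 1))/(-240721) + 105672/(-118) = ((-28 - 3)*6)*(-1/240721) + 105672*(-1/118) = -31*6*(-1/240721) - 52836/59 = -186*(-1/240721) - 52836/59 = 186/240721 - 52836/59 = -12718723782/14202539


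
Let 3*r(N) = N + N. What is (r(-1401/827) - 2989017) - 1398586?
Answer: -3628548615/827 ≈ -4.3876e+6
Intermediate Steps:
r(N) = 2*N/3 (r(N) = (N + N)/3 = (2*N)/3 = 2*N/3)
(r(-1401/827) - 2989017) - 1398586 = (2*(-1401/827)/3 - 2989017) - 1398586 = (2*(-1401*1/827)/3 - 2989017) - 1398586 = ((2/3)*(-1401/827) - 2989017) - 1398586 = (-934/827 - 2989017) - 1398586 = -2471917993/827 - 1398586 = -3628548615/827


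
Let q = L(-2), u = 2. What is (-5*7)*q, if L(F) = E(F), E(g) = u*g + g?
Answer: 210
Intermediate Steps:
E(g) = 3*g (E(g) = 2*g + g = 3*g)
L(F) = 3*F
q = -6 (q = 3*(-2) = -6)
(-5*7)*q = -5*7*(-6) = -35*(-6) = 210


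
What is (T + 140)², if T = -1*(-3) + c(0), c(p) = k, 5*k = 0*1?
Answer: 20449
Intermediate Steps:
k = 0 (k = (0*1)/5 = (⅕)*0 = 0)
c(p) = 0
T = 3 (T = -1*(-3) + 0 = 3 + 0 = 3)
(T + 140)² = (3 + 140)² = 143² = 20449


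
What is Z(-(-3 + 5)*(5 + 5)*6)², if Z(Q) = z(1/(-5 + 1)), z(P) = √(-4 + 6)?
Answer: 2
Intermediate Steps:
z(P) = √2
Z(Q) = √2
Z(-(-3 + 5)*(5 + 5)*6)² = (√2)² = 2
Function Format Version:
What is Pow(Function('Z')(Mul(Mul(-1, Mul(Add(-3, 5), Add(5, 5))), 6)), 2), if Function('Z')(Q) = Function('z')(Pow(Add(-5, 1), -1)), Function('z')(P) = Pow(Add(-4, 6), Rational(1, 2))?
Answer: 2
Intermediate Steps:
Function('z')(P) = Pow(2, Rational(1, 2))
Function('Z')(Q) = Pow(2, Rational(1, 2))
Pow(Function('Z')(Mul(Mul(-1, Mul(Add(-3, 5), Add(5, 5))), 6)), 2) = Pow(Pow(2, Rational(1, 2)), 2) = 2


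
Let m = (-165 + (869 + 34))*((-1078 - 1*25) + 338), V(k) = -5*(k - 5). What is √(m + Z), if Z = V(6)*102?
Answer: 2*I*√141270 ≈ 751.72*I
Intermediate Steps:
V(k) = 25 - 5*k (V(k) = -5*(-5 + k) = 25 - 5*k)
Z = -510 (Z = (25 - 5*6)*102 = (25 - 30)*102 = -5*102 = -510)
m = -564570 (m = (-165 + 903)*((-1078 - 25) + 338) = 738*(-1103 + 338) = 738*(-765) = -564570)
√(m + Z) = √(-564570 - 510) = √(-565080) = 2*I*√141270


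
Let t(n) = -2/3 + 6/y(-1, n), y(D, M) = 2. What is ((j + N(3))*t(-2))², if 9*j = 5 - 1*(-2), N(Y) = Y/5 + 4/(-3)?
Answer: 196/18225 ≈ 0.010754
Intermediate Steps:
t(n) = 7/3 (t(n) = -2/3 + 6/2 = -2*⅓ + 6*(½) = -⅔ + 3 = 7/3)
N(Y) = -4/3 + Y/5 (N(Y) = Y*(⅕) + 4*(-⅓) = Y/5 - 4/3 = -4/3 + Y/5)
j = 7/9 (j = (5 - 1*(-2))/9 = (5 + 2)/9 = (⅑)*7 = 7/9 ≈ 0.77778)
((j + N(3))*t(-2))² = ((7/9 + (-4/3 + (⅕)*3))*(7/3))² = ((7/9 + (-4/3 + ⅗))*(7/3))² = ((7/9 - 11/15)*(7/3))² = ((2/45)*(7/3))² = (14/135)² = 196/18225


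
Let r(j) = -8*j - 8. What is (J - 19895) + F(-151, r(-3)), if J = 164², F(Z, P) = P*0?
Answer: 7001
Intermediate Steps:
r(j) = -8 - 8*j
F(Z, P) = 0
J = 26896
(J - 19895) + F(-151, r(-3)) = (26896 - 19895) + 0 = 7001 + 0 = 7001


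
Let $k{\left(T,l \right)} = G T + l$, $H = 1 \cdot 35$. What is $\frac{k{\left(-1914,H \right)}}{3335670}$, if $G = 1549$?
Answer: $- \frac{2964751}{3335670} \approx -0.8888$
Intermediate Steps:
$H = 35$
$k{\left(T,l \right)} = l + 1549 T$ ($k{\left(T,l \right)} = 1549 T + l = l + 1549 T$)
$\frac{k{\left(-1914,H \right)}}{3335670} = \frac{35 + 1549 \left(-1914\right)}{3335670} = \left(35 - 2964786\right) \frac{1}{3335670} = \left(-2964751\right) \frac{1}{3335670} = - \frac{2964751}{3335670}$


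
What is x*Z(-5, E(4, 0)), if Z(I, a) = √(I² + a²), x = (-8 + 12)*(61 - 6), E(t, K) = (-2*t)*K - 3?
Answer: 220*√34 ≈ 1282.8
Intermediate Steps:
E(t, K) = -3 - 2*K*t (E(t, K) = -2*K*t - 3 = -3 - 2*K*t)
x = 220 (x = 4*55 = 220)
x*Z(-5, E(4, 0)) = 220*√((-5)² + (-3 - 2*0*4)²) = 220*√(25 + (-3 + 0)²) = 220*√(25 + (-3)²) = 220*√(25 + 9) = 220*√34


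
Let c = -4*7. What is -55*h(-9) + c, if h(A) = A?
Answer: 467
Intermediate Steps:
c = -28
-55*h(-9) + c = -55*(-9) - 28 = 495 - 28 = 467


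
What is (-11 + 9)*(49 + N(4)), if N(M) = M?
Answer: -106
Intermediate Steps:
(-11 + 9)*(49 + N(4)) = (-11 + 9)*(49 + 4) = -2*53 = -106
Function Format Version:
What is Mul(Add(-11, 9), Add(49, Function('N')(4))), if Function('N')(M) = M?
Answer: -106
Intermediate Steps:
Mul(Add(-11, 9), Add(49, Function('N')(4))) = Mul(Add(-11, 9), Add(49, 4)) = Mul(-2, 53) = -106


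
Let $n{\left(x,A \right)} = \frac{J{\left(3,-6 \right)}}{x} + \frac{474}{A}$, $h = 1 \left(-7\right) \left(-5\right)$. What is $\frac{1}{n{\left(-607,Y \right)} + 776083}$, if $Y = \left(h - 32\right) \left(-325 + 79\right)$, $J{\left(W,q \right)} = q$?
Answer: $\frac{74661}{57943085648} \approx 1.2885 \cdot 10^{-6}$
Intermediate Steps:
$h = 35$ ($h = \left(-7\right) \left(-5\right) = 35$)
$Y = -738$ ($Y = \left(35 - 32\right) \left(-325 + 79\right) = 3 \left(-246\right) = -738$)
$n{\left(x,A \right)} = - \frac{6}{x} + \frac{474}{A}$
$\frac{1}{n{\left(-607,Y \right)} + 776083} = \frac{1}{\left(- \frac{6}{-607} + \frac{474}{-738}\right) + 776083} = \frac{1}{\left(\left(-6\right) \left(- \frac{1}{607}\right) + 474 \left(- \frac{1}{738}\right)\right) + 776083} = \frac{1}{\left(\frac{6}{607} - \frac{79}{123}\right) + 776083} = \frac{1}{- \frac{47215}{74661} + 776083} = \frac{1}{\frac{57943085648}{74661}} = \frac{74661}{57943085648}$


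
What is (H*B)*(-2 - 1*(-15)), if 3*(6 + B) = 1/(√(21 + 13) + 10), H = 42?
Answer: -107198/33 - 91*√34/33 ≈ -3264.5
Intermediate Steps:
B = -6 + 1/(3*(10 + √34)) (B = -6 + 1/(3*(√(21 + 13) + 10)) = -6 + 1/(3*(√34 + 10)) = -6 + 1/(3*(10 + √34)) ≈ -5.9789)
(H*B)*(-2 - 1*(-15)) = (42*(-589/99 - √34/198))*(-2 - 1*(-15)) = (-8246/33 - 7*√34/33)*(-2 + 15) = (-8246/33 - 7*√34/33)*13 = -107198/33 - 91*√34/33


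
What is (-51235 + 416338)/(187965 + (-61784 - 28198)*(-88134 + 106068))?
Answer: -40567/179283247 ≈ -0.00022627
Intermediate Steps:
(-51235 + 416338)/(187965 + (-61784 - 28198)*(-88134 + 106068)) = 365103/(187965 - 89982*17934) = 365103/(187965 - 1613737188) = 365103/(-1613549223) = 365103*(-1/1613549223) = -40567/179283247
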